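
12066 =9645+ 2421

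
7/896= 1/128=0.01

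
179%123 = 56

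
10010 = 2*5005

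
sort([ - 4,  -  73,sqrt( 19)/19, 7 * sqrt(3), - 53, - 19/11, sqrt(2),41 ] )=[ - 73, - 53,  -  4,-19/11,  sqrt ( 19) /19,sqrt ( 2), 7*sqrt( 3),41 ] 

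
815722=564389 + 251333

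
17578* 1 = 17578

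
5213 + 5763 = 10976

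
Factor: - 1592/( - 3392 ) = 2^( - 3 )*53^( - 1 )*199^1  =  199/424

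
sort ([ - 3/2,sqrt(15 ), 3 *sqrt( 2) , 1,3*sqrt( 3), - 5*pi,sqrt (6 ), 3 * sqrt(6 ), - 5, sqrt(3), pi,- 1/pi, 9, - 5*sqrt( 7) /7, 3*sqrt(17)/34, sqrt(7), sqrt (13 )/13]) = [ - 5 * pi, - 5, - 5 * sqrt( 7)/7,  -  3/2, - 1/pi,sqrt(13)/13, 3*sqrt( 17 )/34,1,sqrt ( 3), sqrt( 6), sqrt( 7),  pi, sqrt( 15 ), 3*sqrt( 2 ), 3*sqrt( 3), 3*sqrt(6 ),9]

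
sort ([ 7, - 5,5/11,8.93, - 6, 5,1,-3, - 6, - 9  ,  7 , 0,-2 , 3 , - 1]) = [ - 9, - 6, - 6 , - 5, - 3  , - 2, - 1 , 0, 5/11 , 1, 3,5, 7,7,8.93]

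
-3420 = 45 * ( - 76)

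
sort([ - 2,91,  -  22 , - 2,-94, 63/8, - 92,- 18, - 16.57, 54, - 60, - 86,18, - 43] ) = [ - 94,  -  92, - 86, - 60,  -  43, - 22, - 18, - 16.57, - 2, - 2,63/8,  18,54,91]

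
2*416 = 832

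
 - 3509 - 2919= - 6428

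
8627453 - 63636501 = -55009048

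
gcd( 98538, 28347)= 33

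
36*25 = 900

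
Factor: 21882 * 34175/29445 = 2^1*5^1*7^1*13^ ( - 1 ) *151^( - 1)*521^1*1367^1= 49854490/1963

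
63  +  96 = 159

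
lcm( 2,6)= 6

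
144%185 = 144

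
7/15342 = 7/15342 = 0.00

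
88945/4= 22236+1/4= 22236.25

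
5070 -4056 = 1014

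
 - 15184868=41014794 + -56199662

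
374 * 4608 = 1723392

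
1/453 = 1/453 =0.00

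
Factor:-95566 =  - 2^1*71^1*673^1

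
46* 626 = 28796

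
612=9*68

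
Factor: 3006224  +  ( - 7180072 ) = - 4173848 = - 2^3*7^1*73^1*1021^1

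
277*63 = 17451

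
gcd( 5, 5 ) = 5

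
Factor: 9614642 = 2^1* 283^1*16987^1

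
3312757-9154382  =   - 5841625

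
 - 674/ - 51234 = 337/25617 = 0.01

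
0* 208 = 0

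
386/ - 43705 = - 386/43705  =  - 0.01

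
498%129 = 111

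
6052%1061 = 747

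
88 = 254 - 166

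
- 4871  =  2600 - 7471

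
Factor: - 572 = -2^2*11^1 * 13^1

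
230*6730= 1547900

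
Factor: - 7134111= -3^2 * 792679^1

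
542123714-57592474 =484531240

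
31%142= 31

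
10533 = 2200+8333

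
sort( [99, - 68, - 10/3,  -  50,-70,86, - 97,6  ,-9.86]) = [-97, - 70,-68, - 50,-9.86,  -  10/3,  6,86,99 ] 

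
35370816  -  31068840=4301976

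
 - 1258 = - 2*629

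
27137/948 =28+593/948 = 28.63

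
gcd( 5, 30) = 5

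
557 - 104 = 453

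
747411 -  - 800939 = 1548350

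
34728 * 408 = 14169024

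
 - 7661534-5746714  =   - 13408248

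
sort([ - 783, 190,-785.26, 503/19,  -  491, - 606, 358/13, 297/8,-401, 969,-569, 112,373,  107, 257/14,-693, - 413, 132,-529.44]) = [  -  785.26, - 783, - 693, - 606, - 569 ,- 529.44, - 491, - 413,-401, 257/14, 503/19,  358/13, 297/8,107,112, 132, 190,373,969] 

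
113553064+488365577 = 601918641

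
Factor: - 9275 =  - 5^2 * 7^1*53^1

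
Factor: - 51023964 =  - 2^2*3^1*487^1*8731^1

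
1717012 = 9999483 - 8282471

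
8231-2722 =5509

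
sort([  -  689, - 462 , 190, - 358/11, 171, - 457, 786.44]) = [ - 689, - 462 , - 457, - 358/11, 171, 190, 786.44 ] 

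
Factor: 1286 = 2^1 * 643^1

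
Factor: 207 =3^2*23^1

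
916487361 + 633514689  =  1550002050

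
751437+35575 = 787012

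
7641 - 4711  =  2930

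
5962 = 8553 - 2591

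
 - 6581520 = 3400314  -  9981834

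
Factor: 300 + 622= 922 = 2^1*461^1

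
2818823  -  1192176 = 1626647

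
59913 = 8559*7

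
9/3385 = 9/3385 = 0.00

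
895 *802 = 717790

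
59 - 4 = 55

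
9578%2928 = 794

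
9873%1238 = 1207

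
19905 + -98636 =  - 78731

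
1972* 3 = 5916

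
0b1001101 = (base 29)2J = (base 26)2P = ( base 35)27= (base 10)77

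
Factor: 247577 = 11^1*71^1*317^1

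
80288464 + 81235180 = 161523644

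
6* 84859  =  509154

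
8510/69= 370/3 = 123.33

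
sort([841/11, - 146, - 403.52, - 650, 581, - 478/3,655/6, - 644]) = [ - 650, - 644 ,-403.52,-478/3, - 146,841/11,655/6  ,  581]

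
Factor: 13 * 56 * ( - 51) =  -2^3*3^1*7^1*13^1*17^1 =- 37128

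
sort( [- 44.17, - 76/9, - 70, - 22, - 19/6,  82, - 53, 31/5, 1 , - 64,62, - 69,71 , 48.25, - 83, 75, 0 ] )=[- 83, - 70,-69,- 64 , - 53, -44.17, - 22,-76/9, - 19/6, 0, 1,31/5, 48.25, 62, 71, 75,82 ]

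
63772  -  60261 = 3511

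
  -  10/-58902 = 5/29451 = 0.00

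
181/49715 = 181/49715 = 0.00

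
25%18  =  7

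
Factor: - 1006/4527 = -2^1*3^( - 2 ) =- 2/9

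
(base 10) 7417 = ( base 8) 16371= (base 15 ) 22e7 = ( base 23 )e0b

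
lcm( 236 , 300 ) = 17700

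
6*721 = 4326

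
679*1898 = 1288742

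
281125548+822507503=1103633051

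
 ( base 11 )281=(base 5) 2311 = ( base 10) 331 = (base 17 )128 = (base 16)14B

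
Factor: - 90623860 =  - 2^2*5^1 *1997^1 *2269^1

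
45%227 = 45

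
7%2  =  1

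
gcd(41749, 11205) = 83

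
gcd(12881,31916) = 1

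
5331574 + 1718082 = 7049656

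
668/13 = 51+5/13 = 51.38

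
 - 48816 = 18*( - 2712 ) 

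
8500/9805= 1700/1961 = 0.87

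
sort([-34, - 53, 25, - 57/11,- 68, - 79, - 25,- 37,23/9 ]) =[ - 79,-68, - 53, - 37,-34, - 25, - 57/11, 23/9, 25 ]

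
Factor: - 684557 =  - 684557^1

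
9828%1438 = 1200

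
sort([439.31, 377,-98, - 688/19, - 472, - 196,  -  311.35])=[ - 472,  -  311.35, - 196, - 98,-688/19,  377,  439.31 ] 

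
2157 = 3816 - 1659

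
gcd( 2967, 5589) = 69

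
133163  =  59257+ 73906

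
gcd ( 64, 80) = 16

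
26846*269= 7221574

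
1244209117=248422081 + 995787036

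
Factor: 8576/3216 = 2^3*3^( - 1)  =  8/3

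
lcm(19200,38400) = 38400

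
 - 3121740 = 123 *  ( - 25380 ) 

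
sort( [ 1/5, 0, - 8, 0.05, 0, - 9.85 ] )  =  [ - 9.85, - 8,0, 0,0.05, 1/5 ] 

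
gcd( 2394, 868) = 14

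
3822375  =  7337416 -3515041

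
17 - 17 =0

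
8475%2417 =1224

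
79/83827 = 79/83827 = 0.00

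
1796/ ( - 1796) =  - 1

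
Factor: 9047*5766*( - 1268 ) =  - 66145222536 = - 2^3*3^1 * 31^2 *83^1*109^1*317^1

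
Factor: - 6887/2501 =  - 41^(-1)*61^( - 1) * 71^1 * 97^1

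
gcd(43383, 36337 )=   1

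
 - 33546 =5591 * ( - 6)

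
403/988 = 31/76 = 0.41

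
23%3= 2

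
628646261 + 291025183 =919671444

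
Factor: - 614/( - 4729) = 2^1*  307^1*4729^( - 1 ) 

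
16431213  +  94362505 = 110793718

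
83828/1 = 83828 = 83828.00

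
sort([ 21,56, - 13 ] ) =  [ - 13 , 21 , 56 ] 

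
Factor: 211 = 211^1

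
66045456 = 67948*972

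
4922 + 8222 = 13144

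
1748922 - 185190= 1563732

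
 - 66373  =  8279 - 74652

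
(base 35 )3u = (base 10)135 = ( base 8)207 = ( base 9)160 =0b10000111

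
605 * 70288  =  42524240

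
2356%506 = 332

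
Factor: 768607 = 7^1*19^1*5779^1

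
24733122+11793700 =36526822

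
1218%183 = 120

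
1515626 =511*2966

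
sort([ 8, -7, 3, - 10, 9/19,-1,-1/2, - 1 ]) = [ - 10, - 7, - 1, - 1, - 1/2,9/19,3,8]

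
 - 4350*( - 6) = 26100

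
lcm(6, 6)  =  6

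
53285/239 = 53285/239 =222.95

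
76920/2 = 38460 = 38460.00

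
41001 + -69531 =-28530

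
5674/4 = 1418 + 1/2 = 1418.50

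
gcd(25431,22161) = 3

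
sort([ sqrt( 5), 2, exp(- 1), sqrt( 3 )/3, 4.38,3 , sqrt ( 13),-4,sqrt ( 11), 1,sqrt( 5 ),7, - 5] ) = [ - 5 ,  -  4, exp(-1 ), sqrt( 3)/3,1, 2, sqrt(5 ), sqrt( 5), 3, sqrt (11), sqrt (13),  4.38, 7 ]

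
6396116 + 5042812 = 11438928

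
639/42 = 213/14 = 15.21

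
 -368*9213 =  - 3390384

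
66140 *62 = 4100680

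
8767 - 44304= - 35537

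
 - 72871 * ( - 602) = 43868342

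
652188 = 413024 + 239164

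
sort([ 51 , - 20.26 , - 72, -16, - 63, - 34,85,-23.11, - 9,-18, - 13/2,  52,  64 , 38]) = [  -  72,-63,-34, - 23.11,-20.26, - 18 , - 16,-9,-13/2, 38,51 , 52,64, 85] 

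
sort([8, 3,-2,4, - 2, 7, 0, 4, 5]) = [ - 2, - 2, 0, 3,4,4, 5,7, 8]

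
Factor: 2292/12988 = 3^1*17^(  -  1) = 3/17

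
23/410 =23/410  =  0.06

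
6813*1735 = 11820555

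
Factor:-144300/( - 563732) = 3^1*5^2 * 293^(- 1 ) = 75/293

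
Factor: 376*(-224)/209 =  - 2^8*7^1*11^(  -  1 )*19^( - 1)*47^1=-84224/209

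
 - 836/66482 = -1 + 32823/33241 =- 0.01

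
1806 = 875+931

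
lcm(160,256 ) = 1280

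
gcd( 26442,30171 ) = 339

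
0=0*972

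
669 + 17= 686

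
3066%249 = 78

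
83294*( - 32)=-2665408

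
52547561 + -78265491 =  - 25717930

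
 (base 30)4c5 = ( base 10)3965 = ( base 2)111101111101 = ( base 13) 1A60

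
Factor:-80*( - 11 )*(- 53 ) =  - 46640 = -2^4*5^1*11^1 * 53^1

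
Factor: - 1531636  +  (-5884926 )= - 7416562 =-2^1*1249^1*2969^1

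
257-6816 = -6559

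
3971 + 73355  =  77326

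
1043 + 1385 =2428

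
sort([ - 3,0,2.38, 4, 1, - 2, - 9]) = [ - 9, - 3,-2, 0,1, 2.38,4] 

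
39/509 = 39/509  =  0.08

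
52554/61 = 52554/61= 861.54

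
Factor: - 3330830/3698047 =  - 2^1*5^1*239^( - 1)*397^1 * 839^1*15473^(  -  1) 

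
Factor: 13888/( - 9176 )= - 56/37 = - 2^3*7^1*37^( - 1 )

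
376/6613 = 376/6613 = 0.06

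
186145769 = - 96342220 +282487989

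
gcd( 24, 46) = 2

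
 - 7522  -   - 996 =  - 6526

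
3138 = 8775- 5637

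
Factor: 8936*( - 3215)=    - 2^3*5^1 * 643^1*1117^1  =  - 28729240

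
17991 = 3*5997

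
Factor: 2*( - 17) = -34 = -  2^1*17^1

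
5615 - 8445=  - 2830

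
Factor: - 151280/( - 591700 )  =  124/485 =2^2*5^(-1)*31^1*97^( - 1) 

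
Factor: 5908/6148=7^1*29^( - 1) *53^ ( - 1)*211^1=1477/1537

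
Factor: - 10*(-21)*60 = 2^3*3^2*5^2*7^1 = 12600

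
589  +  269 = 858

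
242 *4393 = 1063106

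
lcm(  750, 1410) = 35250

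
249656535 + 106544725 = 356201260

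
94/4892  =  47/2446= 0.02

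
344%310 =34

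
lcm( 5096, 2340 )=229320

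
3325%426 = 343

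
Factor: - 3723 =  - 3^1*17^1*73^1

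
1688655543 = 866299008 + 822356535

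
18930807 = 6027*3141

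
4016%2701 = 1315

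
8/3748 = 2/937 = 0.00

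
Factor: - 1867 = -1867^1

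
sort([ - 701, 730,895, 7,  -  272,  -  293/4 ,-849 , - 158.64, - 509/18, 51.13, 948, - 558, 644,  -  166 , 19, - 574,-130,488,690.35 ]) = [ - 849,  -  701, -574, - 558, - 272, - 166, - 158.64,-130,  -  293/4 , - 509/18, 7, 19, 51.13,  488,  644,690.35, 730,895,  948 ]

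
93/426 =31/142 = 0.22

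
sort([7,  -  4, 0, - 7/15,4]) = [ - 4 , - 7/15, 0, 4,7]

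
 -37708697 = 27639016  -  65347713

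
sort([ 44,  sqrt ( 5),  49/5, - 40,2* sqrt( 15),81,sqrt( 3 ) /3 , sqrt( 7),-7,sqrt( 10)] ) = [ - 40,-7 , sqrt(3)/3 , sqrt( 5)  ,  sqrt(7 ),sqrt(10 ),2  *  sqrt( 15),49/5, 44,  81]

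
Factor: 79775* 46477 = 5^2 * 3191^1*46477^1 = 3707702675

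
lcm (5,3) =15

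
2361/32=73 + 25/32 = 73.78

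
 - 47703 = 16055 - 63758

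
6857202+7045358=13902560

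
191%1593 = 191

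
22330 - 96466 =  - 74136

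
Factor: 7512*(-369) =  - 2^3*3^3*41^1*313^1 =-2771928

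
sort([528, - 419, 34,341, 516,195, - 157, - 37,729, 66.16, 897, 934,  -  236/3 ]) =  [-419,- 157, - 236/3, - 37, 34,  66.16,  195,341, 516, 528, 729, 897, 934 ] 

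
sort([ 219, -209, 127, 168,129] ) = [- 209,  127 , 129,168, 219]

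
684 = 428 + 256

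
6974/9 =6974/9 = 774.89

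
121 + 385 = 506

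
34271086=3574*9589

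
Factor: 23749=11^1*17^1 * 127^1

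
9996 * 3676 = 36745296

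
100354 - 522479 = -422125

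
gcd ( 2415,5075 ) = 35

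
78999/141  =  560 + 13/47 =560.28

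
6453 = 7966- 1513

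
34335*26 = 892710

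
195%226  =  195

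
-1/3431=-1/3431 = - 0.00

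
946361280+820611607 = 1766972887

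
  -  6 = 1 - 7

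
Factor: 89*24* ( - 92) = - 196512 = - 2^5*3^1*23^1 * 89^1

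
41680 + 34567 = 76247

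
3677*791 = 2908507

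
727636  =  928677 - 201041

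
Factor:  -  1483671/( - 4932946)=2^(-1)*3^1*7^2*10093^1 * 2466473^(  -  1)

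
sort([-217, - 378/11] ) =[-217, - 378/11] 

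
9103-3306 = 5797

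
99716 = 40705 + 59011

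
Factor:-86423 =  - 86423^1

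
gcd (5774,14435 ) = 2887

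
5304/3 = 1768 = 1768.00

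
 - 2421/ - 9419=2421/9419=0.26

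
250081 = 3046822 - 2796741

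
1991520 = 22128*90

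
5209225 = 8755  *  595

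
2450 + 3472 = 5922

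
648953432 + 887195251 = 1536148683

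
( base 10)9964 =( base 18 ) 1CDA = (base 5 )304324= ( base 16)26ec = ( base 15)2e44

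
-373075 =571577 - 944652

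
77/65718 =77/65718 = 0.00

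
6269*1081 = 6776789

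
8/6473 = 8/6473 = 0.00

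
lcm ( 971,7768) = 7768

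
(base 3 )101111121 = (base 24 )D71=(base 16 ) 1de9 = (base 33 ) 711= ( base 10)7657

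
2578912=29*88928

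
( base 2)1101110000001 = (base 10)7041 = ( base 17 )1763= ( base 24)c59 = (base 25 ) B6G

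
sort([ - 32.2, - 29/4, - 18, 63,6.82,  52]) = [-32.2,-18, - 29/4,  6.82,52,63]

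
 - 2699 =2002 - 4701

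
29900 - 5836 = 24064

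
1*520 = 520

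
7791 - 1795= 5996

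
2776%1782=994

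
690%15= 0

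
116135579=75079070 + 41056509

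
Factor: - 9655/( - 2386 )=2^( - 1)*5^1*1193^( - 1 )*1931^1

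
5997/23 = 5997/23 = 260.74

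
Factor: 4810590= 2^1*  3^4*5^1*5939^1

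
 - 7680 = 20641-28321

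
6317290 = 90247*70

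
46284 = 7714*6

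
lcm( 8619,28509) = 370617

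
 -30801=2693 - 33494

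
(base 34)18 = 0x2a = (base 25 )1H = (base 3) 1120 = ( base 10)42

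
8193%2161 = 1710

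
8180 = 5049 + 3131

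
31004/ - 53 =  - 585 + 1/53=- 584.98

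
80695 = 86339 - 5644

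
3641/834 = 4 + 305/834  =  4.37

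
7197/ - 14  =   - 515 + 13/14= - 514.07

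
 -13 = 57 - 70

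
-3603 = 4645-8248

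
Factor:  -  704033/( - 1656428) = 2^( - 2 )  *11^1*29^1*2207^1*414107^ (  -  1)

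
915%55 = 35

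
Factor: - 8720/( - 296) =2^1*5^1*37^( - 1)*109^1= 1090/37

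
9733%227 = 199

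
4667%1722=1223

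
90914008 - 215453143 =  - 124539135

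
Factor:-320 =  - 2^6 * 5^1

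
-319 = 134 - 453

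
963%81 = 72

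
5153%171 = 23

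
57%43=14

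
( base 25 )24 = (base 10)54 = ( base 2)110110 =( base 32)1M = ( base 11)4a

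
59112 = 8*7389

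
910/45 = 182/9 = 20.22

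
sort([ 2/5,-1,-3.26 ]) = [ - 3.26, - 1,  2/5 ]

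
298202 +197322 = 495524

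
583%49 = 44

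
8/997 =8/997 = 0.01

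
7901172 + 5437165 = 13338337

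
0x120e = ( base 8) 11016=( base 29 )5eb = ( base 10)4622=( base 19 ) cf5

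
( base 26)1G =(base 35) 17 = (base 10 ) 42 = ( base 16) 2a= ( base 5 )132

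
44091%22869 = 21222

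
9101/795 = 11 + 356/795 = 11.45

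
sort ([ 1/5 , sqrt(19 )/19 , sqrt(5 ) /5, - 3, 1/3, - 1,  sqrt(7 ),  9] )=[ - 3, - 1 , 1/5, sqrt( 19)/19,1/3,sqrt(5) /5, sqrt(7 ),9 ]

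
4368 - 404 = 3964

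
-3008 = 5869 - 8877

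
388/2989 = 388/2989= 0.13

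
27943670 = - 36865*(-758) 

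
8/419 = 8/419 = 0.02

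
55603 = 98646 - 43043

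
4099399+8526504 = 12625903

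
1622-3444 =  - 1822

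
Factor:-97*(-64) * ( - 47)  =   - 291776 = -  2^6*47^1*97^1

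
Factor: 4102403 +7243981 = 2^4 * 3^1*7^1*33769^1  =  11346384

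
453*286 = 129558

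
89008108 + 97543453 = 186551561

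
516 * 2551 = 1316316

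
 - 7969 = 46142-54111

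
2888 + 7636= 10524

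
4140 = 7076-2936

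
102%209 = 102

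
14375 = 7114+7261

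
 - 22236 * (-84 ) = 1867824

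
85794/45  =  28598/15 = 1906.53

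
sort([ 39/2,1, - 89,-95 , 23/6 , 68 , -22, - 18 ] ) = [ - 95, - 89, - 22,-18, 1,  23/6 , 39/2 , 68] 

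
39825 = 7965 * 5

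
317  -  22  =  295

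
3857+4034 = 7891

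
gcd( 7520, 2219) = 1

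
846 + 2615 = 3461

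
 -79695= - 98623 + 18928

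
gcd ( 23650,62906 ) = 2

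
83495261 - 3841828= 79653433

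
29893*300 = 8967900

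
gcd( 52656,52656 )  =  52656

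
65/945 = 13/189  =  0.07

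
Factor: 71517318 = 2^1*3^1*149^1*79997^1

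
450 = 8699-8249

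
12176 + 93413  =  105589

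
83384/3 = 83384/3 = 27794.67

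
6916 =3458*2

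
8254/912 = 4127/456 = 9.05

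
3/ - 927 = - 1 + 308/309 = - 0.00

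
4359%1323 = 390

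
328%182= 146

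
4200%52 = 40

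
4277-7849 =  - 3572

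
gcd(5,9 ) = 1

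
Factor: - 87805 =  -5^1*17^1 * 1033^1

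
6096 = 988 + 5108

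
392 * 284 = 111328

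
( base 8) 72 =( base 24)2A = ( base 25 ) 28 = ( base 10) 58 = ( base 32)1q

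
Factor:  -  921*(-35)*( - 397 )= - 3^1 * 5^1 * 7^1*307^1*397^1 = - 12797295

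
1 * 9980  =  9980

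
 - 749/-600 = 749/600 = 1.25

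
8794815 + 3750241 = 12545056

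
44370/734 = 60 + 165/367 = 60.45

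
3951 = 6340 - 2389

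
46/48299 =46/48299 = 0.00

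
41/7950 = 41/7950 = 0.01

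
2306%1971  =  335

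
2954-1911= 1043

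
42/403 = 42/403 = 0.10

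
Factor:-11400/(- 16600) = 3^1 * 19^1 * 83^(-1) = 57/83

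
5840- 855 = 4985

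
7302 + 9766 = 17068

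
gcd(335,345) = 5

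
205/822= 205/822 = 0.25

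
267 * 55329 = 14772843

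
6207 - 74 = 6133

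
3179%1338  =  503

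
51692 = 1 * 51692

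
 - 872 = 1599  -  2471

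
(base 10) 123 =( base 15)83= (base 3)11120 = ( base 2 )1111011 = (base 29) 47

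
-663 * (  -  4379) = 2903277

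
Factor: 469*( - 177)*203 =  - 3^1* 7^2*29^1 * 59^1* 67^1 =-16851639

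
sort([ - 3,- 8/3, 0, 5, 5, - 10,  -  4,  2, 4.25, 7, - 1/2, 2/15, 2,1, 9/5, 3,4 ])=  [ - 10, - 4, - 3, - 8/3 , - 1/2,0 , 2/15, 1,9/5,2,2,3,  4,4.25, 5, 5, 7 ]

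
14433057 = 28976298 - 14543241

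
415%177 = 61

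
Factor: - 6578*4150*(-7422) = 2^3*3^1*5^2*11^1 *13^1*23^1 * 83^1*1237^1  =  202610951400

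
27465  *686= 18840990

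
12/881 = 12/881 = 0.01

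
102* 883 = 90066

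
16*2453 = 39248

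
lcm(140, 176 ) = 6160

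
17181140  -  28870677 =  - 11689537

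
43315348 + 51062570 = 94377918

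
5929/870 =5929/870 = 6.81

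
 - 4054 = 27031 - 31085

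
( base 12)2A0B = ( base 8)11453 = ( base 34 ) 48b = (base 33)4GN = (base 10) 4907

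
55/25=2 + 1/5 =2.20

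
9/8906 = 9/8906 = 0.00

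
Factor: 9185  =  5^1* 11^1*167^1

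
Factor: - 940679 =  - 71^1*13249^1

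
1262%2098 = 1262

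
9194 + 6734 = 15928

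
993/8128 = 993/8128 = 0.12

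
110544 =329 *336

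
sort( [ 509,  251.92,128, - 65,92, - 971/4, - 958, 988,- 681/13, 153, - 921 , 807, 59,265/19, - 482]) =[ - 958, - 921, - 482, - 971/4, - 65,-681/13,265/19,59,92, 128, 153, 251.92,509, 807,988]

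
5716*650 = 3715400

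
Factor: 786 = 2^1*3^1*131^1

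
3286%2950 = 336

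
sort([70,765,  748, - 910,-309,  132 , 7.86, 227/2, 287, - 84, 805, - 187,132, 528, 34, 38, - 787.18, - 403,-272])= [ - 910, - 787.18, - 403,- 309,-272,  -  187, - 84, 7.86, 34 , 38, 70, 227/2,132, 132, 287, 528, 748, 765, 805]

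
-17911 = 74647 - 92558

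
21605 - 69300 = -47695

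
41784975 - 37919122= 3865853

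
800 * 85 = 68000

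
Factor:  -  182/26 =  - 7 = -7^1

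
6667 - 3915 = 2752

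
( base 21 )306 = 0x531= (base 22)2G9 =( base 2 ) 10100110001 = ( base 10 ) 1329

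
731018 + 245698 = 976716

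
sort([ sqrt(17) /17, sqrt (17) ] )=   [sqrt(17)/17,sqrt(17)] 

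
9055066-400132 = 8654934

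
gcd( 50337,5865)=51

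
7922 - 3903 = 4019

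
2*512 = 1024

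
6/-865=-1  +  859/865=-0.01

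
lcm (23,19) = 437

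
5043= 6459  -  1416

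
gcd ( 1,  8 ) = 1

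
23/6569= 23/6569  =  0.00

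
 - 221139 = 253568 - 474707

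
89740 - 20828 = 68912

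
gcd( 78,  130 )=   26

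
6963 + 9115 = 16078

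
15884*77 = 1223068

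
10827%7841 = 2986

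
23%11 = 1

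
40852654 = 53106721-12254067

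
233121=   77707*3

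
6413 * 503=3225739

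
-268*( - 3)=804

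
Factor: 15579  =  3^3 * 577^1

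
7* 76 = 532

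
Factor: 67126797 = 3^2* 7458533^1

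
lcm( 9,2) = 18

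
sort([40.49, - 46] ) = [  -  46,40.49]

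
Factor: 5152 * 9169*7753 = 366241548064 =2^5*7^1*23^1*53^1*173^1*7753^1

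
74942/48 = 37471/24  =  1561.29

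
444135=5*88827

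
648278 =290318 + 357960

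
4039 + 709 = 4748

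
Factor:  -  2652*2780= -7372560 = -2^4*3^1 * 5^1*13^1*17^1*139^1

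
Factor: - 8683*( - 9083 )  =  78867689 = 19^1 * 31^1*293^1  *457^1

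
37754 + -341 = 37413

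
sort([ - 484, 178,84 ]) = [  -  484,84,178 ]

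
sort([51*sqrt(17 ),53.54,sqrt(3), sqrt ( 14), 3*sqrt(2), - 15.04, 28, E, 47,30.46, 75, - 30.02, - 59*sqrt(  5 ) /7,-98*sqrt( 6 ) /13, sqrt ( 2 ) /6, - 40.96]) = [ - 40.96,  -  30.02, - 59*sqrt(5)/7, - 98 * sqrt(6) /13,-15.04, sqrt( 2)/6, sqrt(3), E, sqrt( 14 ), 3*sqrt(2),28, 30.46,47,  53.54,  75, 51*sqrt( 17)]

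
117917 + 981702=1099619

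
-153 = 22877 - 23030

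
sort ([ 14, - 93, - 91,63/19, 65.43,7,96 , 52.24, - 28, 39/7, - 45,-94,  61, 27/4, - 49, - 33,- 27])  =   [ - 94, - 93 , -91, - 49, - 45, - 33,- 28, - 27  ,  63/19,39/7,  27/4,7,14 , 52.24 , 61,65.43, 96] 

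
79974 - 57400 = 22574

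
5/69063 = 5/69063 = 0.00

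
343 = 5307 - 4964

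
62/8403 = 62/8403 = 0.01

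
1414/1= 1414= 1414.00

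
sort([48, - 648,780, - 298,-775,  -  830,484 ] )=[-830, - 775,- 648, - 298,48, 484, 780] 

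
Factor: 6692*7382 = 2^3*7^1*239^1*3691^1 = 49400344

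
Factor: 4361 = 7^2*89^1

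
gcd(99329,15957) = 1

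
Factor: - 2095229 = -2095229^1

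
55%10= 5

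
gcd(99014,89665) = 1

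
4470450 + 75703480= 80173930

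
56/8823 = 56/8823 = 0.01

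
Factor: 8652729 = 3^1*2884243^1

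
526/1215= 526/1215= 0.43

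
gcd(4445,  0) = 4445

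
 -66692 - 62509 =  -129201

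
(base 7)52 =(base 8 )45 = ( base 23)1e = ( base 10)37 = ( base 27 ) 1a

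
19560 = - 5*( - 3912)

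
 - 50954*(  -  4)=203816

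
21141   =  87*243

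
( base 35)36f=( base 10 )3900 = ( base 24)6IC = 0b111100111100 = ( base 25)660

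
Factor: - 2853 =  - 3^2 * 317^1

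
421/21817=421/21817 = 0.02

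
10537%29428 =10537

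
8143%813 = 13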